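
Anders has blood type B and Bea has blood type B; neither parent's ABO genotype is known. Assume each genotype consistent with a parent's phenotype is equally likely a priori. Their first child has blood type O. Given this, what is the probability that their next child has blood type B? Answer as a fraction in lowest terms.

3/4

Possible genotypes: Anders ∈ {BB, BO}; Bea ∈ {BB, BO}.
Weight each parental genotype pair by prior × P(type-O child):
  BO × BO: posterior weight 1; P(next child type B) = 3/4.
Weighted sum = 3/4.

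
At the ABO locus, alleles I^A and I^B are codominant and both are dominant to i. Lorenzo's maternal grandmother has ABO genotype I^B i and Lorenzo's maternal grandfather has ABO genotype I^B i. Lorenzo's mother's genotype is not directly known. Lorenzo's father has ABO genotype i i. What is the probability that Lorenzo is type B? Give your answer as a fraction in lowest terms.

Lorenzo's mother's ABO genotype from I^B i × I^B i: 1/4 I^B I^B, 1/2 I^B i, 1/4 i i.
Crossing each possibility with the father i i and summing P(type B): 1/4·1 + 1/2·1/2 + 1/4·0 = 1/2.

1/2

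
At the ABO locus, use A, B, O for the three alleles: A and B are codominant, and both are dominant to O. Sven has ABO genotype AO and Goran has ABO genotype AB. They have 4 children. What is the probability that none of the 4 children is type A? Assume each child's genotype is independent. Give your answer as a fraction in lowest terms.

1/16

ABO cross AO × AB → 1/2 A, 1/4 B, 1/4 AB.
So P(type A) = 1/2 per child.
P(not type A) = 1/2 for one child; (1/2)^4 = 1/16.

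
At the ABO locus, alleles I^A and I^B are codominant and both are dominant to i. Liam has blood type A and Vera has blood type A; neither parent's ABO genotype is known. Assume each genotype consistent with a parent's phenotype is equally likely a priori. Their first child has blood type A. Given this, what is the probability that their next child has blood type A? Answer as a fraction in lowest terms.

19/20

Possible genotypes: Liam ∈ {I^A I^A, I^A i}; Vera ∈ {I^A I^A, I^A i}.
Weight each parental genotype pair by prior × P(type-A child):
  I^A I^A × I^A I^A: posterior weight 4/15; P(next child type A) = 1.
  I^A I^A × I^A i: posterior weight 4/15; P(next child type A) = 1.
  I^A i × I^A I^A: posterior weight 4/15; P(next child type A) = 1.
  I^A i × I^A i: posterior weight 1/5; P(next child type A) = 3/4.
Weighted sum = 19/20.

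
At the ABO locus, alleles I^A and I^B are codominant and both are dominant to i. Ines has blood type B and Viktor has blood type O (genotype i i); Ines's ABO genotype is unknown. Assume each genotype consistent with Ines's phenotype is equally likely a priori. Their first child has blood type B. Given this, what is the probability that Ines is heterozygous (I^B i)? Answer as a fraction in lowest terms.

Possible genotypes: Ines ∈ {I^B I^B, I^B i}; Viktor ∈ {i i}.
Weight each parental genotype pair by prior × P(type-B child):
  I^B I^B × i i: posterior weight 2/3.
  I^B i × i i: posterior weight 1/3.
Sum the posterior weight over pairs where Ines is I^B i: 1/3.

1/3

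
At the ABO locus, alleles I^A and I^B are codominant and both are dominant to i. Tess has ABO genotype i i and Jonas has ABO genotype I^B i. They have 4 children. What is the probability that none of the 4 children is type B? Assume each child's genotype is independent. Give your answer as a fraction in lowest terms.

1/16

ABO cross i i × I^B i → 1/2 O, 1/2 B.
So P(type B) = 1/2 per child.
P(not type B) = 1/2 for one child; (1/2)^4 = 1/16.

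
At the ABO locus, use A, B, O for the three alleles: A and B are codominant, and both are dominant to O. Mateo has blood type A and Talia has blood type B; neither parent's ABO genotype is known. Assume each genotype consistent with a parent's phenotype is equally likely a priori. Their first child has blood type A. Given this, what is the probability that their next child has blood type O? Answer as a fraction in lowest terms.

Possible genotypes: Mateo ∈ {AA, AO}; Talia ∈ {BB, BO}.
Weight each parental genotype pair by prior × P(type-A child):
  AA × BO: posterior weight 2/3; P(next child type O) = 0.
  AO × BO: posterior weight 1/3; P(next child type O) = 1/4.
Weighted sum = 1/12.

1/12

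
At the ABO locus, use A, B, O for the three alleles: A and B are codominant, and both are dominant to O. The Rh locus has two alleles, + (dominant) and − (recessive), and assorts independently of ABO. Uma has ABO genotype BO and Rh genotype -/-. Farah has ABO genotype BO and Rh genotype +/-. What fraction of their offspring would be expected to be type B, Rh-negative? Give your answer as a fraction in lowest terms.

3/8

ABO cross BO × BO → offspring phenotypes: 1/4 O, 3/4 B.
Rh cross -/- × +/- → 1/2 Rh+, 1/2 Rh-.
Independent loci: P(type B, Rh-negative) = 3/4 × 1/2 = 3/8.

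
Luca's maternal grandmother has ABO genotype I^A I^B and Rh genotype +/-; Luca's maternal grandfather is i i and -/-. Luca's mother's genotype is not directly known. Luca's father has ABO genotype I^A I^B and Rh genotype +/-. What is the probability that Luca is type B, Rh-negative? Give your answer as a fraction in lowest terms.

9/64

Luca's mother's ABO genotype from I^A I^B × i i: 1/2 I^A i, 1/2 I^B i.
Crossing each possibility with the father I^A I^B and summing P(type B): 1/2·1/4 + 1/2·1/2 = 3/8.
Similarly for Rh via the mother's Rh distribution: P(Rh-) = 3/8.
Independent loci: 3/8 × 3/8 = 9/64.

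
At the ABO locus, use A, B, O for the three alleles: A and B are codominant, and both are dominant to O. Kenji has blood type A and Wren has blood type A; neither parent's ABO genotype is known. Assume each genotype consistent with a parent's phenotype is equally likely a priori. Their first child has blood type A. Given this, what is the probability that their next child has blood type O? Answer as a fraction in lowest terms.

Possible genotypes: Kenji ∈ {AA, AO}; Wren ∈ {AA, AO}.
Weight each parental genotype pair by prior × P(type-A child):
  AA × AA: posterior weight 4/15; P(next child type O) = 0.
  AA × AO: posterior weight 4/15; P(next child type O) = 0.
  AO × AA: posterior weight 4/15; P(next child type O) = 0.
  AO × AO: posterior weight 1/5; P(next child type O) = 1/4.
Weighted sum = 1/20.

1/20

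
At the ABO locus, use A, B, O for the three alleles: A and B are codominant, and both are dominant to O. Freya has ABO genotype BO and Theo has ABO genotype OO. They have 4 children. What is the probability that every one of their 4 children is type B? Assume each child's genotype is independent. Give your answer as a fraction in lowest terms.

1/16

ABO cross BO × OO → 1/2 O, 1/2 B.
So P(type B) = 1/2 per child.
All 4 independent: (1/2)^4 = 1/16.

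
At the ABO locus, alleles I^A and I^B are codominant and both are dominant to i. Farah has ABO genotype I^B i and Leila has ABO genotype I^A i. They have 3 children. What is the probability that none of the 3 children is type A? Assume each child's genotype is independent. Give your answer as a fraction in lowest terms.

27/64

ABO cross I^B i × I^A i → 1/4 O, 1/4 A, 1/4 B, 1/4 AB.
So P(type A) = 1/4 per child.
P(not type A) = 3/4 for one child; (3/4)^3 = 27/64.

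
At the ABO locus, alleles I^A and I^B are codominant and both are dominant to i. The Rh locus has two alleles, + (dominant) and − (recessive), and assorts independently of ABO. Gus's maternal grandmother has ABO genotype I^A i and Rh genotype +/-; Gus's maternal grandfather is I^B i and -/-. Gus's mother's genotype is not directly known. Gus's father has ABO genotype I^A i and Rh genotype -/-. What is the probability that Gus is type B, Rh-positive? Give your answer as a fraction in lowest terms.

1/32

Gus's mother's ABO genotype from I^A i × I^B i: 1/4 I^A I^B, 1/4 I^A i, 1/4 I^B i, 1/4 i i.
Crossing each possibility with the father I^A i and summing P(type B): 1/4·1/4 + 1/4·0 + 1/4·1/4 + 1/4·0 = 1/8.
Similarly for Rh via the mother's Rh distribution: P(Rh+) = 1/4.
Independent loci: 1/8 × 1/4 = 1/32.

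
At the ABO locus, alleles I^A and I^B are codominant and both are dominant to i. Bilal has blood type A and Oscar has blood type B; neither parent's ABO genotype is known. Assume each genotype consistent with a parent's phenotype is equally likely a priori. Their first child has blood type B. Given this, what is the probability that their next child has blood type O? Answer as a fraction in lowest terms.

1/12

Possible genotypes: Bilal ∈ {I^A I^A, I^A i}; Oscar ∈ {I^B I^B, I^B i}.
Weight each parental genotype pair by prior × P(type-B child):
  I^A i × I^B I^B: posterior weight 2/3; P(next child type O) = 0.
  I^A i × I^B i: posterior weight 1/3; P(next child type O) = 1/4.
Weighted sum = 1/12.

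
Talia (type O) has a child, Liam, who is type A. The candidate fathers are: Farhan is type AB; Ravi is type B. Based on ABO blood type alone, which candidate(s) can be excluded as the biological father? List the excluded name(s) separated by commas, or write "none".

Ravi

A candidate is excluded only if no genotype consistent with his phenotype could produce a type A child with a type O mother.
Ravi (type B): no genotype consistent with that phenotype can produce a type-A child with a type-O mother.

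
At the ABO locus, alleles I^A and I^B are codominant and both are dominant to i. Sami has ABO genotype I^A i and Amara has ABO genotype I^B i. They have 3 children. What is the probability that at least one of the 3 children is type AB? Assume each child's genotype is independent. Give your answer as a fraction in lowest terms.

ABO cross I^A i × I^B i → 1/4 O, 1/4 A, 1/4 B, 1/4 AB.
So P(type AB) = 1/4 per child.
P(none) = (3/4)^3 = 27/64; P(at least one) = 1 − 27/64 = 37/64.

37/64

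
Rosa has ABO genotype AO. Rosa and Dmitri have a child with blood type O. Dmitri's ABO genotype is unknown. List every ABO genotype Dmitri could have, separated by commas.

AO, BO, OO

For each candidate genotype of Dmitri, check whether crossing it with AO can produce every observed child phenotype.
  AA → possible child types {A} ✗
  AB → possible child types {A, B, AB} ✗
  AO → possible child types {O, A} ✓
  BB → possible child types {B, AB} ✗
  BO → possible child types {O, A, B, AB} ✓
  OO → possible child types {O, A} ✓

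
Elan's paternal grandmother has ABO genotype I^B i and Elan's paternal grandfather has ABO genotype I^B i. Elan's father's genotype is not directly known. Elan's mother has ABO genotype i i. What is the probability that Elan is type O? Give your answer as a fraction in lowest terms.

Elan's father's ABO genotype from I^B i × I^B i: 1/4 I^B I^B, 1/2 I^B i, 1/4 i i.
Crossing each possibility with the mother i i and summing P(type O): 1/4·0 + 1/2·1/2 + 1/4·1 = 1/2.

1/2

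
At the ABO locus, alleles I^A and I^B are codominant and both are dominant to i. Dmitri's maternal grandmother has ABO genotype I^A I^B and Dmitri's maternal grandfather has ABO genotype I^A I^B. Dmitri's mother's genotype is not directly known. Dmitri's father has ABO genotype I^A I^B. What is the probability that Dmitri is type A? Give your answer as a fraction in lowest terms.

1/4

Dmitri's mother's ABO genotype from I^A I^B × I^A I^B: 1/4 I^A I^A, 1/2 I^A I^B, 1/4 I^B I^B.
Crossing each possibility with the father I^A I^B and summing P(type A): 1/4·1/2 + 1/2·1/4 + 1/4·0 = 1/4.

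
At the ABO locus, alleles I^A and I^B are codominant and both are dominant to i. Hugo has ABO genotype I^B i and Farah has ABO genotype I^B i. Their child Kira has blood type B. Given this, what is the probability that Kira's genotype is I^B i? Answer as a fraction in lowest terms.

Cross I^B i × I^B i → 1/4 I^B I^B, 1/2 I^B i, 1/4 i i.
Type-B genotypes among offspring: I^B I^B (1/4), I^B i (1/2); total 3/4.
P(I^B i | type B) = (1/2) / (3/4) = 2/3.

2/3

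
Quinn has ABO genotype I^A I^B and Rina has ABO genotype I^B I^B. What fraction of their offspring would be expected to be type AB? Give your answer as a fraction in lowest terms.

ABO cross I^A I^B × I^B I^B → offspring phenotypes: 1/2 B, 1/2 AB.
So P(type AB) = 1/2.

1/2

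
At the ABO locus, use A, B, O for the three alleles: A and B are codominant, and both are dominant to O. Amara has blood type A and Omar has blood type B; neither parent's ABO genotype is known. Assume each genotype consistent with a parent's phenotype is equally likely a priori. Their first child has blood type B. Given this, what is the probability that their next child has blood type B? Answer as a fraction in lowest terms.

5/12

Possible genotypes: Amara ∈ {AA, AO}; Omar ∈ {BB, BO}.
Weight each parental genotype pair by prior × P(type-B child):
  AO × BB: posterior weight 2/3; P(next child type B) = 1/2.
  AO × BO: posterior weight 1/3; P(next child type B) = 1/4.
Weighted sum = 5/12.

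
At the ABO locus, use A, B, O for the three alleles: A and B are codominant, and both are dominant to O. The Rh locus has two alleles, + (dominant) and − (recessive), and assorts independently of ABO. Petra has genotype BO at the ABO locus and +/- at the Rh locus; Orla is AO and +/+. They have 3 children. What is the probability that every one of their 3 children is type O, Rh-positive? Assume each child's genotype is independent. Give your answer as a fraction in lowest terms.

ABO cross BO × AO → 1/4 O, 1/4 A, 1/4 B, 1/4 AB.
Rh cross +/- × +/+ → 1 Rh+; so P(type O, Rh-positive) = 1/4 × 1 = 1/4 per child.
All 3 independent: (1/4)^3 = 1/64.

1/64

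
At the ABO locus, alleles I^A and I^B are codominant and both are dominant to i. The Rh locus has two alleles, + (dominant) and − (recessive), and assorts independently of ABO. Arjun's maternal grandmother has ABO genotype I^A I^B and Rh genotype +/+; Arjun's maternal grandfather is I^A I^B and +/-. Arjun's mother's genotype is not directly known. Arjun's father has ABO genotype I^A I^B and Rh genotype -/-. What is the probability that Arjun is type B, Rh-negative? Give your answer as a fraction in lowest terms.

Arjun's mother's ABO genotype from I^A I^B × I^A I^B: 1/4 I^A I^A, 1/2 I^A I^B, 1/4 I^B I^B.
Crossing each possibility with the father I^A I^B and summing P(type B): 1/4·0 + 1/2·1/4 + 1/4·1/2 = 1/4.
Similarly for Rh via the mother's Rh distribution: P(Rh-) = 1/4.
Independent loci: 1/4 × 1/4 = 1/16.

1/16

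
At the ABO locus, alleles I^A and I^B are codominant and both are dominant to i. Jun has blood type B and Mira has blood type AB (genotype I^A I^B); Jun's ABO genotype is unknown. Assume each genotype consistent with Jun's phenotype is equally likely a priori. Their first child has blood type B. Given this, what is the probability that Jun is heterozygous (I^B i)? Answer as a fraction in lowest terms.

Possible genotypes: Jun ∈ {I^B I^B, I^B i}; Mira ∈ {I^A I^B}.
Weight each parental genotype pair by prior × P(type-B child):
  I^B I^B × I^A I^B: posterior weight 1/2.
  I^B i × I^A I^B: posterior weight 1/2.
Sum the posterior weight over pairs where Jun is I^B i: 1/2.

1/2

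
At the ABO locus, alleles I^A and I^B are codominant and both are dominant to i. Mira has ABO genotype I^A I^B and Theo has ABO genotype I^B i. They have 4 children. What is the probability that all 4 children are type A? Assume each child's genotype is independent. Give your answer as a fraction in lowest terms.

ABO cross I^A I^B × I^B i → 1/4 A, 1/2 B, 1/4 AB.
So P(type A) = 1/4 per child.
All 4 independent: (1/4)^4 = 1/256.

1/256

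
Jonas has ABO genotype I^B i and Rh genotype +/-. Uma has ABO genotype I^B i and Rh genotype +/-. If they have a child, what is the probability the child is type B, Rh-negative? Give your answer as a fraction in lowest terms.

3/16

ABO cross I^B i × I^B i → offspring phenotypes: 1/4 O, 3/4 B.
Rh cross +/- × +/- → 3/4 Rh+, 1/4 Rh-.
Independent loci: P(type B, Rh-negative) = 3/4 × 1/4 = 3/16.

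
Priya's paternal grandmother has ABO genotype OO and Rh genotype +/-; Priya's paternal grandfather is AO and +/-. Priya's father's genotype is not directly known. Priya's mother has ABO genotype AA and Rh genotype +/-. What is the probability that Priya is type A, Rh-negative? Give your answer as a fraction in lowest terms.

Priya's father's ABO genotype from OO × AO: 1/2 AO, 1/2 OO.
Crossing each possibility with the mother AA and summing P(type A): 1/2·1 + 1/2·1 = 1.
Similarly for Rh via the father's Rh distribution: P(Rh-) = 1/4.
Independent loci: 1 × 1/4 = 1/4.

1/4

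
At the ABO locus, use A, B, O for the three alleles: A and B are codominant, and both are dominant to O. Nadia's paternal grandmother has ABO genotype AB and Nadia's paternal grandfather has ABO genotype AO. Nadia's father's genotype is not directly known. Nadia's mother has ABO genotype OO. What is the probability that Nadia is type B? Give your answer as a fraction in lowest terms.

Nadia's father's ABO genotype from AB × AO: 1/4 AA, 1/4 AB, 1/4 AO, 1/4 BO.
Crossing each possibility with the mother OO and summing P(type B): 1/4·0 + 1/4·1/2 + 1/4·0 + 1/4·1/2 = 1/4.

1/4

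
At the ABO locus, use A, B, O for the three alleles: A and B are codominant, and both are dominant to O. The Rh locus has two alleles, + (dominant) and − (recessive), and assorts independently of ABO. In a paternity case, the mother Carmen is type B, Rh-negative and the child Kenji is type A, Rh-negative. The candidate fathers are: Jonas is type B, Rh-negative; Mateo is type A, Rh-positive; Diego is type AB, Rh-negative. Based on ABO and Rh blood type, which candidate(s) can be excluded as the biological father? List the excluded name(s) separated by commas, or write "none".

Jonas

A candidate is excluded only if no genotype consistent with his phenotype could produce a type A, Rh-negative child with a type B, Rh-negative mother.
Jonas (type B, Rh-): no genotype consistent with that phenotype can produce a type-A Rh- child with a type-B mother.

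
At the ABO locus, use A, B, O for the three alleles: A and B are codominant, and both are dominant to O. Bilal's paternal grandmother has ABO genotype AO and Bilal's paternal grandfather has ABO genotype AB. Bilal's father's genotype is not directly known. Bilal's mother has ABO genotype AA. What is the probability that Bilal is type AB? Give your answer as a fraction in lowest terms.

Bilal's father's ABO genotype from AO × AB: 1/4 AA, 1/4 AB, 1/4 AO, 1/4 BO.
Crossing each possibility with the mother AA and summing P(type AB): 1/4·0 + 1/4·1/2 + 1/4·0 + 1/4·1/2 = 1/4.

1/4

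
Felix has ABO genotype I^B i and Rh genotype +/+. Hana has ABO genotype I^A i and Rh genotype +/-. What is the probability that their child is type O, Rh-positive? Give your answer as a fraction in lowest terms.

ABO cross I^B i × I^A i → offspring phenotypes: 1/4 O, 1/4 A, 1/4 B, 1/4 AB.
Rh cross +/+ × +/- → 1 Rh+.
Independent loci: P(type O, Rh-positive) = 1/4 × 1 = 1/4.

1/4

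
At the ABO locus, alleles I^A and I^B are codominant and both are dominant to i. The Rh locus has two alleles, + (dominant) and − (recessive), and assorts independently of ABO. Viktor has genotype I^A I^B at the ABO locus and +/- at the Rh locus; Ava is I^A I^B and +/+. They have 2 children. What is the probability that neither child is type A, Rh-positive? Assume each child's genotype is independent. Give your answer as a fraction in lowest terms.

ABO cross I^A I^B × I^A I^B → 1/4 A, 1/4 B, 1/2 AB.
Rh cross +/- × +/+ → 1 Rh+; so P(type A, Rh-positive) = 1/4 × 1 = 1/4 per child.
P(not type A, Rh-positive) = 3/4 for one child; (3/4)^2 = 9/16.

9/16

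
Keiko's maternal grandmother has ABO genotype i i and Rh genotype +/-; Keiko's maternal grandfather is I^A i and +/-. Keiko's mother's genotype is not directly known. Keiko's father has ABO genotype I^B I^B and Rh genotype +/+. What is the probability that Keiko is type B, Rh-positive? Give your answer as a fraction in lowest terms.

3/4

Keiko's mother's ABO genotype from i i × I^A i: 1/2 I^A i, 1/2 i i.
Crossing each possibility with the father I^B I^B and summing P(type B): 1/2·1/2 + 1/2·1 = 3/4.
Similarly for Rh via the mother's Rh distribution: P(Rh+) = 1.
Independent loci: 3/4 × 1 = 3/4.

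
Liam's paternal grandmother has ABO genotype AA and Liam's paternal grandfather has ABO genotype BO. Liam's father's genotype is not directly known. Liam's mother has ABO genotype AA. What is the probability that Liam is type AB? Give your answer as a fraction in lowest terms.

Liam's father's ABO genotype from AA × BO: 1/2 AB, 1/2 AO.
Crossing each possibility with the mother AA and summing P(type AB): 1/2·1/2 + 1/2·0 = 1/4.

1/4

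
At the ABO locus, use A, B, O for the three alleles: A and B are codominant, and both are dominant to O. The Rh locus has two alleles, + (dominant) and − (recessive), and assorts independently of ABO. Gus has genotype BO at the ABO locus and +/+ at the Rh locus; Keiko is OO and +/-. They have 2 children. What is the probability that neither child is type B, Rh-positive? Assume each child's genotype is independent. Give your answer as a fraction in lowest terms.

ABO cross BO × OO → 1/2 O, 1/2 B.
Rh cross +/+ × +/- → 1 Rh+; so P(type B, Rh-positive) = 1/2 × 1 = 1/2 per child.
P(not type B, Rh-positive) = 1/2 for one child; (1/2)^2 = 1/4.

1/4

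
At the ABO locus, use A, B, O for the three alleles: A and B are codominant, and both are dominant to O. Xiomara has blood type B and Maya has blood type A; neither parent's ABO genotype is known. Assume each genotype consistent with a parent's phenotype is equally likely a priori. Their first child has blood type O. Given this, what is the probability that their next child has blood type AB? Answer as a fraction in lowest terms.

Possible genotypes: Xiomara ∈ {BB, BO}; Maya ∈ {AA, AO}.
Weight each parental genotype pair by prior × P(type-O child):
  BO × AO: posterior weight 1; P(next child type AB) = 1/4.
Weighted sum = 1/4.

1/4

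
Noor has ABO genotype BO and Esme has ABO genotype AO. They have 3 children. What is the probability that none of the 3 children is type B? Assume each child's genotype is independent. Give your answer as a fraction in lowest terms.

ABO cross BO × AO → 1/4 O, 1/4 A, 1/4 B, 1/4 AB.
So P(type B) = 1/4 per child.
P(not type B) = 3/4 for one child; (3/4)^3 = 27/64.

27/64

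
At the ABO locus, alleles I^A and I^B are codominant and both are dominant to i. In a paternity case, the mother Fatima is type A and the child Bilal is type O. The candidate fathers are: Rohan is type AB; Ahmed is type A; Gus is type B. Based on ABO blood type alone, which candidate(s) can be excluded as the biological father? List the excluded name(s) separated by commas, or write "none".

Rohan

A candidate is excluded only if no genotype consistent with his phenotype could produce a type O child with a type A mother.
Rohan (type AB): no genotype consistent with that phenotype can produce a type-O child with a type-A mother.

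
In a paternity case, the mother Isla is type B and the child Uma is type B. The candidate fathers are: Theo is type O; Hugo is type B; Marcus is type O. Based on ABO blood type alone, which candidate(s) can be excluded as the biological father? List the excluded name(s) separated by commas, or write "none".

A candidate is excluded only if no genotype consistent with his phenotype could produce a type B child with a type B mother.
Every candidate has at least one consistent genotype combination, so none can be excluded.

none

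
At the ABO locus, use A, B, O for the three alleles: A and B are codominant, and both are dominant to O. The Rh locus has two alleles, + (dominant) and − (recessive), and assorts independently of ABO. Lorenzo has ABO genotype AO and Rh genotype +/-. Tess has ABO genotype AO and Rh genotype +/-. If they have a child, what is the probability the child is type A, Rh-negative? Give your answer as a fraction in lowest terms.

ABO cross AO × AO → offspring phenotypes: 1/4 O, 3/4 A.
Rh cross +/- × +/- → 3/4 Rh+, 1/4 Rh-.
Independent loci: P(type A, Rh-negative) = 3/4 × 1/4 = 3/16.

3/16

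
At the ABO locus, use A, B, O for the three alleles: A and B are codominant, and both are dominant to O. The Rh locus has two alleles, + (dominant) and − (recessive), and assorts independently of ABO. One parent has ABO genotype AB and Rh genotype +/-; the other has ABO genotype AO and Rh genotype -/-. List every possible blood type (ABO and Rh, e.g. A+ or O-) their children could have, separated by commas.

A+, A-, B+, B-, AB+, AB-

Gametes from AB × AO give offspring ABO genotypes AA, AB, AO, BO, i.e. phenotypes A, B, AB.
Rh cross +/- × -/- → phenotypes Rh+, Rh-.
Combining independently: A+, A-, B+, B-, AB+, AB-.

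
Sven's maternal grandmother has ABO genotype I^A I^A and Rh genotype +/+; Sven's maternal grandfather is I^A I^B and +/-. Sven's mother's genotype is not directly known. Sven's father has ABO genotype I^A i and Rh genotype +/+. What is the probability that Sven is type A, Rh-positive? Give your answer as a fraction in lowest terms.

Sven's mother's ABO genotype from I^A I^A × I^A I^B: 1/2 I^A I^A, 1/2 I^A I^B.
Crossing each possibility with the father I^A i and summing P(type A): 1/2·1 + 1/2·1/2 = 3/4.
Similarly for Rh via the mother's Rh distribution: P(Rh+) = 1.
Independent loci: 3/4 × 1 = 3/4.

3/4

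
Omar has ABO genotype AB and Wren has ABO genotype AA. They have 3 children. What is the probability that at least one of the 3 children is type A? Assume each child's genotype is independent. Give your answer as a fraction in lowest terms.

ABO cross AB × AA → 1/2 A, 1/2 AB.
So P(type A) = 1/2 per child.
P(none) = (1/2)^3 = 1/8; P(at least one) = 1 − 1/8 = 7/8.

7/8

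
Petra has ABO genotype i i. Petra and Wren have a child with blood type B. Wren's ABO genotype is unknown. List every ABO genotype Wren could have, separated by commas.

I^A I^B, I^B I^B, I^B i

For each candidate genotype of Wren, check whether crossing it with i i can produce every observed child phenotype.
  I^A I^A → possible child types {A} ✗
  I^A I^B → possible child types {A, B} ✓
  I^A i → possible child types {O, A} ✗
  I^B I^B → possible child types {B} ✓
  I^B i → possible child types {O, B} ✓
  i i → possible child types {O} ✗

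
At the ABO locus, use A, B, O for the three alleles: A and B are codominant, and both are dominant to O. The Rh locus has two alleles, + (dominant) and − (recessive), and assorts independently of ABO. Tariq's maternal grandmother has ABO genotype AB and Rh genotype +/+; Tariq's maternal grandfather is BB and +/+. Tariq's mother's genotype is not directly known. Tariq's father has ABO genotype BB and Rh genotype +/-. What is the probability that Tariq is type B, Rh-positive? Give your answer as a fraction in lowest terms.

Tariq's mother's ABO genotype from AB × BB: 1/2 AB, 1/2 BB.
Crossing each possibility with the father BB and summing P(type B): 1/2·1/2 + 1/2·1 = 3/4.
Similarly for Rh via the mother's Rh distribution: P(Rh+) = 1.
Independent loci: 3/4 × 1 = 3/4.

3/4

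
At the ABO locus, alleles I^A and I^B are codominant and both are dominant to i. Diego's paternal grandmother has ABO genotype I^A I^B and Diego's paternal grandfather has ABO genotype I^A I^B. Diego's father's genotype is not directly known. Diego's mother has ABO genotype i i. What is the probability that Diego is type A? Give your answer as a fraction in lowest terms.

1/2

Diego's father's ABO genotype from I^A I^B × I^A I^B: 1/4 I^A I^A, 1/2 I^A I^B, 1/4 I^B I^B.
Crossing each possibility with the mother i i and summing P(type A): 1/4·1 + 1/2·1/2 + 1/4·0 = 1/2.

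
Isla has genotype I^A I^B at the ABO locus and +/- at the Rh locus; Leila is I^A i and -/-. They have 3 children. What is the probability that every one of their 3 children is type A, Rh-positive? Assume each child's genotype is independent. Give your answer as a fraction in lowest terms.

ABO cross I^A I^B × I^A i → 1/2 A, 1/4 B, 1/4 AB.
Rh cross +/- × -/- → 1/2 Rh+, 1/2 Rh-; so P(type A, Rh-positive) = 1/2 × 1/2 = 1/4 per child.
All 3 independent: (1/4)^3 = 1/64.

1/64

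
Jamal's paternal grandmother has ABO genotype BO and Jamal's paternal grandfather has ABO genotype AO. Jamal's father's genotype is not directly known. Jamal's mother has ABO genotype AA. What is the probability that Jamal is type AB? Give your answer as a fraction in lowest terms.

Jamal's father's ABO genotype from BO × AO: 1/4 AB, 1/4 AO, 1/4 BO, 1/4 OO.
Crossing each possibility with the mother AA and summing P(type AB): 1/4·1/2 + 1/4·0 + 1/4·1/2 + 1/4·0 = 1/4.

1/4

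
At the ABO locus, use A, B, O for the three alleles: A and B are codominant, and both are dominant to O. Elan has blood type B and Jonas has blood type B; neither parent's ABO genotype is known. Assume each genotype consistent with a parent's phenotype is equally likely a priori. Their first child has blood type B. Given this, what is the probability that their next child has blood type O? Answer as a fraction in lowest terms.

Possible genotypes: Elan ∈ {BB, BO}; Jonas ∈ {BB, BO}.
Weight each parental genotype pair by prior × P(type-B child):
  BB × BB: posterior weight 4/15; P(next child type O) = 0.
  BB × BO: posterior weight 4/15; P(next child type O) = 0.
  BO × BB: posterior weight 4/15; P(next child type O) = 0.
  BO × BO: posterior weight 1/5; P(next child type O) = 1/4.
Weighted sum = 1/20.

1/20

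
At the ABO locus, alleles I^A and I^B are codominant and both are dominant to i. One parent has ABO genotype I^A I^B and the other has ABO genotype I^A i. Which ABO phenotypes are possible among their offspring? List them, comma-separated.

A, B, AB

Gametes from I^A I^B × I^A i give offspring ABO genotypes I^A I^A, I^A I^B, I^A i, I^B i, i.e. phenotypes A, B, AB.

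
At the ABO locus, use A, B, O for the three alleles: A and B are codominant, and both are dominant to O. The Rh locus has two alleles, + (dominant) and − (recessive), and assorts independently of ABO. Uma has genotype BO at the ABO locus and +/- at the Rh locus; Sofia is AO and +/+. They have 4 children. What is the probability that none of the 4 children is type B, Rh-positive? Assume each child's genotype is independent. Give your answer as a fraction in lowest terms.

81/256

ABO cross BO × AO → 1/4 O, 1/4 A, 1/4 B, 1/4 AB.
Rh cross +/- × +/+ → 1 Rh+; so P(type B, Rh-positive) = 1/4 × 1 = 1/4 per child.
P(not type B, Rh-positive) = 3/4 for one child; (3/4)^4 = 81/256.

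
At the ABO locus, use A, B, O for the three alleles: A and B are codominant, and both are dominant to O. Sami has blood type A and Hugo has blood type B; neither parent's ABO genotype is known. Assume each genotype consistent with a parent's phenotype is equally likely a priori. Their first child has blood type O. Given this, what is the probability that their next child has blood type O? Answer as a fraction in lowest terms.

Possible genotypes: Sami ∈ {AA, AO}; Hugo ∈ {BB, BO}.
Weight each parental genotype pair by prior × P(type-O child):
  AO × BO: posterior weight 1; P(next child type O) = 1/4.
Weighted sum = 1/4.

1/4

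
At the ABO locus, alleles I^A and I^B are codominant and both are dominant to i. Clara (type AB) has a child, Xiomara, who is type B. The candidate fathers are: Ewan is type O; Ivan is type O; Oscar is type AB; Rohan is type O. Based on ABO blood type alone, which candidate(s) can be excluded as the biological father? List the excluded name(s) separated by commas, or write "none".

none

A candidate is excluded only if no genotype consistent with his phenotype could produce a type B child with a type AB mother.
Every candidate has at least one consistent genotype combination, so none can be excluded.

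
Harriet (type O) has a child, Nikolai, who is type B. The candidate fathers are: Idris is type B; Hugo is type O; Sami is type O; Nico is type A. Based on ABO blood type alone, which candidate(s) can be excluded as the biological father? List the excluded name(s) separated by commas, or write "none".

Hugo, Sami, Nico

A candidate is excluded only if no genotype consistent with his phenotype could produce a type B child with a type O mother.
Hugo (type O): no genotype consistent with that phenotype can produce a type-B child with a type-O mother.
Sami (type O): no genotype consistent with that phenotype can produce a type-B child with a type-O mother.
Nico (type A): no genotype consistent with that phenotype can produce a type-B child with a type-O mother.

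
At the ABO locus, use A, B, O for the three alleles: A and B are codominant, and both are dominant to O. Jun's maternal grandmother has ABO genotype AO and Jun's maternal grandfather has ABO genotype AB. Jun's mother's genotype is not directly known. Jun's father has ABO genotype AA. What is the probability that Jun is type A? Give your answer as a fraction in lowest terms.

3/4

Jun's mother's ABO genotype from AO × AB: 1/4 AA, 1/4 AB, 1/4 AO, 1/4 BO.
Crossing each possibility with the father AA and summing P(type A): 1/4·1 + 1/4·1/2 + 1/4·1 + 1/4·1/2 = 3/4.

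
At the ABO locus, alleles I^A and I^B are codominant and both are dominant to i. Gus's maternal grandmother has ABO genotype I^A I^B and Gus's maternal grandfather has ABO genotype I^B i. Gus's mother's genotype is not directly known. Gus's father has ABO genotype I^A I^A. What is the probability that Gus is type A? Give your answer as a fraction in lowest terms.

Gus's mother's ABO genotype from I^A I^B × I^B i: 1/4 I^A I^B, 1/4 I^A i, 1/4 I^B I^B, 1/4 I^B i.
Crossing each possibility with the father I^A I^A and summing P(type A): 1/4·1/2 + 1/4·1 + 1/4·0 + 1/4·1/2 = 1/2.

1/2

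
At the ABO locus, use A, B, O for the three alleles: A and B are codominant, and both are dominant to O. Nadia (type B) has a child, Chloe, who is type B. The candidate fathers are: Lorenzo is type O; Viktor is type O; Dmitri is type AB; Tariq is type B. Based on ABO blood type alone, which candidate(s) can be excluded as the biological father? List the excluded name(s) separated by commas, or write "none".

none

A candidate is excluded only if no genotype consistent with his phenotype could produce a type B child with a type B mother.
Every candidate has at least one consistent genotype combination, so none can be excluded.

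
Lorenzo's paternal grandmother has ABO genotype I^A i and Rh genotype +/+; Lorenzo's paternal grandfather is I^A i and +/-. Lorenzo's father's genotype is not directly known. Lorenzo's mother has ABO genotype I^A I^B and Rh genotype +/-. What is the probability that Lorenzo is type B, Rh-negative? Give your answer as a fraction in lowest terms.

Lorenzo's father's ABO genotype from I^A i × I^A i: 1/4 I^A I^A, 1/2 I^A i, 1/4 i i.
Crossing each possibility with the mother I^A I^B and summing P(type B): 1/4·0 + 1/2·1/4 + 1/4·1/2 = 1/4.
Similarly for Rh via the father's Rh distribution: P(Rh-) = 1/8.
Independent loci: 1/4 × 1/8 = 1/32.

1/32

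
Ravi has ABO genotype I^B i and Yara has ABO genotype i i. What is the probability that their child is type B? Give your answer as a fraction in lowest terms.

1/2

ABO cross I^B i × i i → offspring phenotypes: 1/2 O, 1/2 B.
So P(type B) = 1/2.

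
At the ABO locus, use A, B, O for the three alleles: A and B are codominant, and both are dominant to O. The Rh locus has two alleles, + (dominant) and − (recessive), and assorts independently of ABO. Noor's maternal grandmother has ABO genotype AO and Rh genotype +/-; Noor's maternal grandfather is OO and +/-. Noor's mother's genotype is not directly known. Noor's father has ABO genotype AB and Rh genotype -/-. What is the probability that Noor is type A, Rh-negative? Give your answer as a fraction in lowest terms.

Noor's mother's ABO genotype from AO × OO: 1/2 AO, 1/2 OO.
Crossing each possibility with the father AB and summing P(type A): 1/2·1/2 + 1/2·1/2 = 1/2.
Similarly for Rh via the mother's Rh distribution: P(Rh-) = 1/2.
Independent loci: 1/2 × 1/2 = 1/4.

1/4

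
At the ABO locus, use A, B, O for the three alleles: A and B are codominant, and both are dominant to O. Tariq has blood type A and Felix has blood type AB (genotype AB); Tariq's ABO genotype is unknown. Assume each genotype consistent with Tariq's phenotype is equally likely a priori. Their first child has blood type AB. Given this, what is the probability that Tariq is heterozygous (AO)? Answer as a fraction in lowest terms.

1/3

Possible genotypes: Tariq ∈ {AA, AO}; Felix ∈ {AB}.
Weight each parental genotype pair by prior × P(type-AB child):
  AA × AB: posterior weight 2/3.
  AO × AB: posterior weight 1/3.
Sum the posterior weight over pairs where Tariq is AO: 1/3.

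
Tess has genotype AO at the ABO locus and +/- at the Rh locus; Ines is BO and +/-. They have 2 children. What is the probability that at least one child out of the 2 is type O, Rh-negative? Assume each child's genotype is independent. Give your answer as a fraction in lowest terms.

ABO cross AO × BO → 1/4 O, 1/4 A, 1/4 B, 1/4 AB.
Rh cross +/- × +/- → 3/4 Rh+, 1/4 Rh-; so P(type O, Rh-negative) = 1/4 × 1/4 = 1/16 per child.
P(none) = (15/16)^2 = 225/256; P(at least one) = 1 − 225/256 = 31/256.

31/256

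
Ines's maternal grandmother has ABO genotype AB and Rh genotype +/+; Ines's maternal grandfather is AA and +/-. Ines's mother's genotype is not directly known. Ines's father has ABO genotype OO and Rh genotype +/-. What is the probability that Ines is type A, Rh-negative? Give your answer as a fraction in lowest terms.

Ines's mother's ABO genotype from AB × AA: 1/2 AA, 1/2 AB.
Crossing each possibility with the father OO and summing P(type A): 1/2·1 + 1/2·1/2 = 3/4.
Similarly for Rh via the mother's Rh distribution: P(Rh-) = 1/8.
Independent loci: 3/4 × 1/8 = 3/32.

3/32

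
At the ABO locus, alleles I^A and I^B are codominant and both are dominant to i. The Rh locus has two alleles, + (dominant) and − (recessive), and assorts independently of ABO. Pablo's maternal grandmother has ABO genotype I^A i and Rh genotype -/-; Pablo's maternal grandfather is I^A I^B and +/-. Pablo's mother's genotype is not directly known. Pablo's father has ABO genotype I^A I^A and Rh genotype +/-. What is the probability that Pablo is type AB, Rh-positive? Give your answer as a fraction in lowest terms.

5/32

Pablo's mother's ABO genotype from I^A i × I^A I^B: 1/4 I^A I^A, 1/4 I^A I^B, 1/4 I^A i, 1/4 I^B i.
Crossing each possibility with the father I^A I^A and summing P(type AB): 1/4·0 + 1/4·1/2 + 1/4·0 + 1/4·1/2 = 1/4.
Similarly for Rh via the mother's Rh distribution: P(Rh+) = 5/8.
Independent loci: 1/4 × 5/8 = 5/32.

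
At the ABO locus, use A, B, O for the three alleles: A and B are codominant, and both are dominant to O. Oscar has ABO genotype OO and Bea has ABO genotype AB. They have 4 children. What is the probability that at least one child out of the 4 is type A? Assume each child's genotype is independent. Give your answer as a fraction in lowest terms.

ABO cross OO × AB → 1/2 A, 1/2 B.
So P(type A) = 1/2 per child.
P(none) = (1/2)^4 = 1/16; P(at least one) = 1 − 1/16 = 15/16.

15/16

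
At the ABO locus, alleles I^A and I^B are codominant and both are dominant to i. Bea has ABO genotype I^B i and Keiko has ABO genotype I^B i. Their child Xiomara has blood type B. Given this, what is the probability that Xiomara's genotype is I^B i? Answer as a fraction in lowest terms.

2/3

Cross I^B i × I^B i → 1/4 I^B I^B, 1/2 I^B i, 1/4 i i.
Type-B genotypes among offspring: I^B I^B (1/4), I^B i (1/2); total 3/4.
P(I^B i | type B) = (1/2) / (3/4) = 2/3.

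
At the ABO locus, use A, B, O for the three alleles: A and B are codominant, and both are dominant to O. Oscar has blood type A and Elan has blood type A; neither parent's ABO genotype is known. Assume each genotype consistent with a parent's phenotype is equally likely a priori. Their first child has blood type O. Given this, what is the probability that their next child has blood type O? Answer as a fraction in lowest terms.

Possible genotypes: Oscar ∈ {AA, AO}; Elan ∈ {AA, AO}.
Weight each parental genotype pair by prior × P(type-O child):
  AO × AO: posterior weight 1; P(next child type O) = 1/4.
Weighted sum = 1/4.

1/4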